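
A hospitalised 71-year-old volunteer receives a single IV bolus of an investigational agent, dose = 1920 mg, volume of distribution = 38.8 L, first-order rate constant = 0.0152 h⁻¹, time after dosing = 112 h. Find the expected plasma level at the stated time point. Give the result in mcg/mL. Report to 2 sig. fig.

9.0 mcg/mL

C₀ = Dose / Vd = 1920 / 38.8 = 49.48 mg/L
C = C₀ · e^(−k·t) = 49.48 × e^(−0.01520 × 112)
  = 49.48 × 0.1822 = 9.015 mg/L
(9.015 mg/L = 9.015 mcg/mL)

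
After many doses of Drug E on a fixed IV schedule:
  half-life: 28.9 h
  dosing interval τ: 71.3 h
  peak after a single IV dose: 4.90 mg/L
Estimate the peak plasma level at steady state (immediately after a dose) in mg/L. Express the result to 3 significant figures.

5.98 mg/L

k = ln2 / t½ = 0.693147 / 28.9 = 0.02398 h⁻¹
e^(−kτ) = e^(−0.02398 × 71.3) = 0.1809
Accumulation ratio R = 1 / (1 − e^(−kτ)) = 1 / (1 − 0.1809) = 1.221
Steady-state peak = C₀ × R = 4.90 × 1.221 = 5.983 mg/L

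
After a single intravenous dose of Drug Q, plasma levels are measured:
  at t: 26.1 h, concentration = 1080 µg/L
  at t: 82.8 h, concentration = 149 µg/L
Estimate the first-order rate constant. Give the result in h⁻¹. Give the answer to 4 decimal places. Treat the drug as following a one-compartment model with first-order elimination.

k = ln(C₁/C₂) / (t₂ − t₁) = ln(1080/149) / (82.8 − 26.1)
  = 1.981 / 56.70 = 0.03494 h⁻¹

0.0349 h⁻¹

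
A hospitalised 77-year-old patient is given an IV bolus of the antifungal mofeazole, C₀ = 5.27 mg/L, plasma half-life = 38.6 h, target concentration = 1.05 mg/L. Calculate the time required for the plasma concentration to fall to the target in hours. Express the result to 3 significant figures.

89.8 h

k = ln2 / t½ = 0.693147 / 38.6 = 0.01796 h⁻¹
t = ln(C₀ / C) / k = ln(5.270 / 1.05) / 0.01796
  = ln(5.019) / 0.01796 = 1.613 / 0.01796 = 89.81 h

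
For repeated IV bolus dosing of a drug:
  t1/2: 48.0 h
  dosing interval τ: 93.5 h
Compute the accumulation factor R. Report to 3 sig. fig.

1.35

k = ln2 / t½ = 0.693147 / 48.0 = 0.01444 h⁻¹
e^(−kτ) = e^(−0.01444 × 93.5) = 0.2592
Accumulation ratio R = 1 / (1 − e^(−kτ)) = 1 / (1 − 0.2592) = 1.350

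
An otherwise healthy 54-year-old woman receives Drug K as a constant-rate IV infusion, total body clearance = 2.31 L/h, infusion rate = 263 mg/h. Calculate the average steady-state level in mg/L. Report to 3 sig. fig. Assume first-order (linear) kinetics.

At steady state Css = R₀ / CL = 263 / 2.310 = 113.9 mg/L

114 mg/L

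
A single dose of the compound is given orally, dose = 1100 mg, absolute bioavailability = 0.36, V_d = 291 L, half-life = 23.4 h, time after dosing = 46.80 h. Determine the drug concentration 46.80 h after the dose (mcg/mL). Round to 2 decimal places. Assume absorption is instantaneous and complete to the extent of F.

Amount reaching circulation = F × Dose = 0.36 × 1100 = 396.0 mg
C₀ = F·Dose / Vd = 396.0 / 291 = 1.361 mg/L
k = ln2 / t½ = 0.693147 / 23.4 = 0.02962 h⁻¹
t / t½ = 46.80 / 23.4 = 2 half-lives
C = C₀ × (1/2)^2 = 1.361 × 0.2500 = 0.3403 mg/L
(0.3403 mg/L = 0.3403 mcg/mL)

0.34 mcg/mL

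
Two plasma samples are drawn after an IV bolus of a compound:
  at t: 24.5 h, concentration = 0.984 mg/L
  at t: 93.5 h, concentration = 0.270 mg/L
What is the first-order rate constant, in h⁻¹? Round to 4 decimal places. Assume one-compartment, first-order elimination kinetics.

k = ln(C₁/C₂) / (t₂ − t₁) = ln(0.984/0.270) / (93.5 − 24.5)
  = 1.293 / 69.00 = 0.01874 h⁻¹

0.0187 h⁻¹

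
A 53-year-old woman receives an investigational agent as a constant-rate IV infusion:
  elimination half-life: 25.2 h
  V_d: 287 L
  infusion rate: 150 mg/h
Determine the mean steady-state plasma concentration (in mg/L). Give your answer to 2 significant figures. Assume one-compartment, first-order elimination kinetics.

k = ln2 / t½ = 0.693147 / 25.2 = 0.02751 h⁻¹
CL = k × Vd = 0.02751 × 287 = 7.895 L/h
At steady state Css = R₀ / CL = 150 / 7.895 = 19.00 mg/L

19 mg/L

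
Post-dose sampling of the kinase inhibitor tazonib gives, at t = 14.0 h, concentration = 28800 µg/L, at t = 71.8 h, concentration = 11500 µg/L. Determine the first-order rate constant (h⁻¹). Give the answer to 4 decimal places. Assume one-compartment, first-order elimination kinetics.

k = ln(C₁/C₂) / (t₂ − t₁) = ln(28800/11500) / (71.8 − 14.0)
  = 0.9180 / 57.80 = 0.01588 h⁻¹

0.0159 h⁻¹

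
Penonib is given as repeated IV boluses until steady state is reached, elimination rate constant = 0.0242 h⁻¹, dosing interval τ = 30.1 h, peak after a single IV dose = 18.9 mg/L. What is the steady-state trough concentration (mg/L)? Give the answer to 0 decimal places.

e^(−kτ) = e^(−0.02420 × 30.1) = 0.4827
Accumulation ratio R = 1 / (1 − e^(−kτ)) = 1 / (1 − 0.4827) = 1.933
Steady-state trough = C₀ × R × e^(−kτ) = 18.9 × 1.933 × 0.4827 = 17.63 mg/L

18 mg/L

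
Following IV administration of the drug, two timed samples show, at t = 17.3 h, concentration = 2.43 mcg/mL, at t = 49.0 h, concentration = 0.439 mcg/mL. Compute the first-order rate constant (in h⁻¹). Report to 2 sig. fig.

k = ln(C₁/C₂) / (t₂ − t₁) = ln(2.43/0.439) / (49.0 − 17.3)
  = 1.711 / 31.70 = 0.05397 h⁻¹

0.054 h⁻¹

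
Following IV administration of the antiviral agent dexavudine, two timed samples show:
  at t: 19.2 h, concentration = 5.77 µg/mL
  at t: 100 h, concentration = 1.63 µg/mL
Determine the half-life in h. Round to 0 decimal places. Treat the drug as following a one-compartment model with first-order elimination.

k = ln(C₁/C₂) / (t₂ − t₁) = ln(5.77/1.63) / (100 − 19.2)
  = 1.264 / 80.80 = 0.01564 h⁻¹
t½ = ln2 / k = 0.693147 / 0.01564 = 44.32 h

44 h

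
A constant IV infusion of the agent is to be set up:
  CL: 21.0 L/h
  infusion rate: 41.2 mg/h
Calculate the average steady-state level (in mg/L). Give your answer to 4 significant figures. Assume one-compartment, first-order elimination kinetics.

At steady state Css = R₀ / CL = 41.2 / 21.00 = 1.962 mg/L

1.962 mg/L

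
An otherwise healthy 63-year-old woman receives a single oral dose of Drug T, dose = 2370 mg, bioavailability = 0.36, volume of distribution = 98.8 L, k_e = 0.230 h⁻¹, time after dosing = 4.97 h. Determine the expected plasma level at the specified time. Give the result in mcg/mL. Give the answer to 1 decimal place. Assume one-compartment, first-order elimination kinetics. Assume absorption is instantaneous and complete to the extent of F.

2.8 mcg/mL

Amount reaching circulation = F × Dose = 0.36 × 2370 = 853.2 mg
C₀ = F·Dose / Vd = 853.2 / 98.8 = 8.636 mg/L
C = C₀ · e^(−k·t) = 8.636 × e^(−0.2300 × 4.97)
  = 8.636 × 0.3188 = 2.753 mg/L
(2.753 mg/L = 2.753 mcg/mL)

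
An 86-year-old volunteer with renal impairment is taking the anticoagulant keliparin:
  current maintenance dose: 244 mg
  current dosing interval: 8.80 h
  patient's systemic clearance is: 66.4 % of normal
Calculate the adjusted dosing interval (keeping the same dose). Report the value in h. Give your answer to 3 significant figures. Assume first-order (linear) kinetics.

To keep the same average steady-state level, dosing rate must scale with clearance.
CL ratio = 66.4 / 100 = 0.6640
New interval (same dose) = 8.80 / 0.6640 = 13.25 h

13.3 h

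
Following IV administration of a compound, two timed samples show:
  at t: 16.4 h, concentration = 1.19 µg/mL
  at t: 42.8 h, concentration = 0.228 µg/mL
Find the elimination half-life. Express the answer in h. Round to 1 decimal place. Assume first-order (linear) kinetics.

11.1 h

k = ln(C₁/C₂) / (t₂ − t₁) = ln(1.19/0.228) / (42.8 − 16.4)
  = 1.652 / 26.40 = 0.06258 h⁻¹
t½ = ln2 / k = 0.693147 / 0.06258 = 11.08 h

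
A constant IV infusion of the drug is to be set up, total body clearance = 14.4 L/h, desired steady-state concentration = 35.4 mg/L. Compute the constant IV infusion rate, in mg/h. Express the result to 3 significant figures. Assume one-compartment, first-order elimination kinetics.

510 mg/h

At steady state, infusion rate R₀ = Css × CL = 35.4 × 14.40 = 509.8 mg/h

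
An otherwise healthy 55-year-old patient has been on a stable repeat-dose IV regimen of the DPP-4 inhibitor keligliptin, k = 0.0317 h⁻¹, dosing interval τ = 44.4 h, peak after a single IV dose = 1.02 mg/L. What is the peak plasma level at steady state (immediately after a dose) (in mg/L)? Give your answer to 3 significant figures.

e^(−kτ) = e^(−0.03170 × 44.4) = 0.2448
Accumulation ratio R = 1 / (1 − e^(−kτ)) = 1 / (1 − 0.2448) = 1.324
Steady-state peak = C₀ × R = 1.02 × 1.324 = 1.350 mg/L

1.35 mg/L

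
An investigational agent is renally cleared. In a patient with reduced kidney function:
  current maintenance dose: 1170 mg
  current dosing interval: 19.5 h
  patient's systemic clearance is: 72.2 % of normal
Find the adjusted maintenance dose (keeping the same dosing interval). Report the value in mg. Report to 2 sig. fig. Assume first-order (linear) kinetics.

To keep the same average steady-state level, dosing rate must scale with clearance.
CL ratio = 72.2 / 100 = 0.7220
New dose (same interval) = 1170 × 0.7220 = 844.7 mg

840 mg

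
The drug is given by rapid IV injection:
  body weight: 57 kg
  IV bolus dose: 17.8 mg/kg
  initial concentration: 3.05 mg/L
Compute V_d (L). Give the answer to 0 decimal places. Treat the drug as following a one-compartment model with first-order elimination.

333 L

Dose = 17.8 × 57 = 1015 mg
Vd = Dose / C₀ = 1015 / 3.05 = 332.8 L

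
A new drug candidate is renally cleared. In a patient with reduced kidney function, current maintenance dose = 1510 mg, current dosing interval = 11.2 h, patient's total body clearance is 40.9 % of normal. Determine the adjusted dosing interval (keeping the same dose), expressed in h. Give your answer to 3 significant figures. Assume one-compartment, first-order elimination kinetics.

27.4 h

To keep the same average steady-state level, dosing rate must scale with clearance.
CL ratio = 40.9 / 100 = 0.4090
New interval (same dose) = 11.2 / 0.4090 = 27.38 h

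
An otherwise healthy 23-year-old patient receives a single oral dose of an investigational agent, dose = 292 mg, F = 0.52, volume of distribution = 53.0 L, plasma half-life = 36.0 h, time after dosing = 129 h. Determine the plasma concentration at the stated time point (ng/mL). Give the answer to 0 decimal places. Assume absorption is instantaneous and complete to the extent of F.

Amount reaching circulation = F × Dose = 0.52 × 292.0 = 151.8 mg
C₀ = F·Dose / Vd = 151.8 / 53.0 = 2.864 mg/L
k = ln2 / t½ = 0.693147 / 36.0 = 0.01925 h⁻¹
C = C₀ · e^(−k·t) = 2.864 × e^(−0.01925 × 129)
  = 2.864 × 0.08347 = 0.2391 mg/L
Convert: 0.2391 mg/L × 1000 = 239.1 ng/mL

239 ng/mL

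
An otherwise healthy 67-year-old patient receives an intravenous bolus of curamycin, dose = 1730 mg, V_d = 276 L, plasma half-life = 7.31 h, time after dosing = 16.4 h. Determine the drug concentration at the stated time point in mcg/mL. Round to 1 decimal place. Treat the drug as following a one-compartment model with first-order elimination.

C₀ = Dose / Vd = 1730 / 276 = 6.268 mg/L
k = ln2 / t½ = 0.693147 / 7.31 = 0.09482 h⁻¹
C = C₀ · e^(−k·t) = 6.268 × e^(−0.09482 × 16.4)
  = 6.268 × 0.2112 = 1.324 mg/L
(1.324 mg/L = 1.324 mcg/mL)

1.3 mcg/mL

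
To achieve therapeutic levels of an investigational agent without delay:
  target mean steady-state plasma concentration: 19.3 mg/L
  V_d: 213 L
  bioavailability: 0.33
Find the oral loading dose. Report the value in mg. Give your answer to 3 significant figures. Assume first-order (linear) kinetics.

12500 mg

LD = Css × Vd / F = 19.3 × 213 / 0.33 = 12460 mg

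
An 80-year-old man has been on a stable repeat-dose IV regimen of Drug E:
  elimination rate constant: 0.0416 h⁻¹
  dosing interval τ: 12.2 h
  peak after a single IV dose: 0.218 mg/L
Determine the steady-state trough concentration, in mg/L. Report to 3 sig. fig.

0.330 mg/L

e^(−kτ) = e^(−0.04160 × 12.2) = 0.6020
Accumulation ratio R = 1 / (1 − e^(−kτ)) = 1 / (1 − 0.6020) = 2.513
Steady-state trough = C₀ × R × e^(−kτ) = 0.218 × 2.513 × 0.6020 = 0.3298 mg/L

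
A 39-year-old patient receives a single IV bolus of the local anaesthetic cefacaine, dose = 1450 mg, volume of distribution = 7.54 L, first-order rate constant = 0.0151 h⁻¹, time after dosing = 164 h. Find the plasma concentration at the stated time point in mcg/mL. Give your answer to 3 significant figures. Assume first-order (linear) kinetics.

C₀ = Dose / Vd = 1450 / 7.54 = 192.3 mg/L
C = C₀ · e^(−k·t) = 192.3 × e^(−0.01510 × 164)
  = 192.3 × 0.08405 = 16.16 mg/L
(16.16 mg/L = 16.16 mcg/mL)

16.2 mcg/mL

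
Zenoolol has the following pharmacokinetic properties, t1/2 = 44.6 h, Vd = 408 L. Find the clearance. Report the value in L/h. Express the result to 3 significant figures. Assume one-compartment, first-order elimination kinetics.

k = ln2 / t½ = 0.693147 / 44.6 = 0.01554 h⁻¹
CL = k × Vd = 0.01554 × 408 = 6.340 L/h

6.34 L/h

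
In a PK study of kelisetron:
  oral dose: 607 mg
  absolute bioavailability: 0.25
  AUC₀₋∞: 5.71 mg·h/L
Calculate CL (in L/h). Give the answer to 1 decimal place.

26.6 L/h

CL = F·Dose / AUC = 0.25 × 607 / 5.71 = 26.58 L/h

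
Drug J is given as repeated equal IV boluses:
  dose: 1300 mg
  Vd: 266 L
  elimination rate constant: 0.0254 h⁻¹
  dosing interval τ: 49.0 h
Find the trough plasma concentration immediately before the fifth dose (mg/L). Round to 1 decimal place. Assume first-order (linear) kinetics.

C₀ per dose = Dose / Vd = 1300 / 266 = 4.887 mg/L
Fraction remaining after one interval: r = e^(−kτ) = e^(−0.02540 × 49.0) = 0.2881
Before dose 5, 4 doses have been given (aged 1τ, 2τ, 3τ, 4τ).
C_trough = C₀ × (r + r² + … + r^4) = C₀ × r(1−r^4)/(1−r)
        = 4.887 × 0.2881 × (1 − 0.006889) / (1 − 0.2881) = 1.964 mg/L

2.0 mg/L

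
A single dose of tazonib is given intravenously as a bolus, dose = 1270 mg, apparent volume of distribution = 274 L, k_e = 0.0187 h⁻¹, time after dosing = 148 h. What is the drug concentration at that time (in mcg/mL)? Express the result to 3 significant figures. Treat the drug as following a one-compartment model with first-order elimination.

0.291 mcg/mL

C₀ = Dose / Vd = 1270 / 274 = 4.635 mg/L
C = C₀ · e^(−k·t) = 4.635 × e^(−0.01870 × 148)
  = 4.635 × 0.06281 = 0.2911 mg/L
(0.2911 mg/L = 0.2911 mcg/mL)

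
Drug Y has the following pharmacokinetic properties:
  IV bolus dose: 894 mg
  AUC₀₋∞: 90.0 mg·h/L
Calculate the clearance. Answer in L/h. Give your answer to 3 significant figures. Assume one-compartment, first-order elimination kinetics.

CL = Dose / AUC = 894 / 90.0 = 9.933 L/h

9.93 L/h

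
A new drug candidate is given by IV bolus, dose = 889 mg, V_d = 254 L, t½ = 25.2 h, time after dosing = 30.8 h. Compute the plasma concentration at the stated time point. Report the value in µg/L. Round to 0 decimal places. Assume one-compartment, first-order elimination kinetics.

1500 µg/L

C₀ = Dose / Vd = 889.0 / 254 = 3.500 mg/L
k = ln2 / t½ = 0.693147 / 25.2 = 0.02751 h⁻¹
C = C₀ · e^(−k·t) = 3.500 × e^(−0.02751 × 30.8)
  = 3.500 × 0.4286 = 1.500 mg/L
Convert: 1.500 mg/L × 1000 = 1500 µg/L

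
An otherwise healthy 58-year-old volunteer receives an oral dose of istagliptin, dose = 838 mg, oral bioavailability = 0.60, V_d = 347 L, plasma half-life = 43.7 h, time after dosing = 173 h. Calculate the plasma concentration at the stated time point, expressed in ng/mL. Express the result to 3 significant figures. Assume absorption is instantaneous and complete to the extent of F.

Amount reaching circulation = F × Dose = 0.60 × 838.0 = 502.8 mg
C₀ = F·Dose / Vd = 502.8 / 347 = 1.449 mg/L
k = ln2 / t½ = 0.693147 / 43.7 = 0.01586 h⁻¹
C = C₀ · e^(−k·t) = 1.449 × e^(−0.01586 × 173)
  = 1.449 × 0.06433 = 0.09321 mg/L
Convert: 0.09321 mg/L × 1000 = 93.21 ng/mL

93.2 ng/mL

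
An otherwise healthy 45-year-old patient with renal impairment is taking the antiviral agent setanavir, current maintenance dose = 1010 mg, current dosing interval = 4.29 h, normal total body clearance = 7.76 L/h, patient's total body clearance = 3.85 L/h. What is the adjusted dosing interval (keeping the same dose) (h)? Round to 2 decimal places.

To keep the same average steady-state level, dosing rate must scale with clearance.
CL ratio = 3.85 / 7.76 = 0.4961
New interval (same dose) = 4.29 / 0.4961 = 8.647 h

8.65 h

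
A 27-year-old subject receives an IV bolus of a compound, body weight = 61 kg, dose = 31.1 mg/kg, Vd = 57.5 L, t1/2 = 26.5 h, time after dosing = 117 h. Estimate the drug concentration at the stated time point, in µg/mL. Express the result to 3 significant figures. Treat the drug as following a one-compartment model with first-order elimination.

Total dose = 31.1 × 61 = 1897 mg
C₀ = Dose / Vd = 1897 / 57.5 = 32.99 mg/L
k = ln2 / t½ = 0.693147 / 26.5 = 0.02616 h⁻¹
C = C₀ · e^(−k·t) = 32.99 × e^(−0.02616 × 117)
  = 32.99 × 0.04685 = 1.546 mg/L
(1.546 mg/L = 1.546 µg/mL)

1.55 µg/mL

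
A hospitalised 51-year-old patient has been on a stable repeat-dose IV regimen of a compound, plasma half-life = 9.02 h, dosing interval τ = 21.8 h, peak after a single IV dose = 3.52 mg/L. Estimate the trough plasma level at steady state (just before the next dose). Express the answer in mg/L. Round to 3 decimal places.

k = ln2 / t½ = 0.693147 / 9.02 = 0.07685 h⁻¹
e^(−kτ) = e^(−0.07685 × 21.8) = 0.1872
Accumulation ratio R = 1 / (1 − e^(−kτ)) = 1 / (1 − 0.1872) = 1.230
Steady-state trough = C₀ × R × e^(−kτ) = 3.52 × 1.230 × 0.1872 = 0.8105 mg/L

0.811 mg/L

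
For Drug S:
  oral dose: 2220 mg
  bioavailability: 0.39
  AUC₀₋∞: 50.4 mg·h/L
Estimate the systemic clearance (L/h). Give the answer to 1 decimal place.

CL = F·Dose / AUC = 0.39 × 2220 / 50.4 = 17.18 L/h

17.2 L/h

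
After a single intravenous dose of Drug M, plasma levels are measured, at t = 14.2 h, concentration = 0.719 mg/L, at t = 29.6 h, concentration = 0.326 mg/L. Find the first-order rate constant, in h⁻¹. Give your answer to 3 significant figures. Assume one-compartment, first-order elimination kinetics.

0.0514 h⁻¹

k = ln(C₁/C₂) / (t₂ − t₁) = ln(0.719/0.326) / (29.6 − 14.2)
  = 0.7910 / 15.40 = 0.05136 h⁻¹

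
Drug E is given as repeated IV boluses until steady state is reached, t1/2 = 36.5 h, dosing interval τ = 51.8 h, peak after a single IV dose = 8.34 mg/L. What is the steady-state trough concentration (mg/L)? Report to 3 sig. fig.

k = ln2 / t½ = 0.693147 / 36.5 = 0.01899 h⁻¹
e^(−kτ) = e^(−0.01899 × 51.8) = 0.3739
Accumulation ratio R = 1 / (1 − e^(−kτ)) = 1 / (1 − 0.3739) = 1.597
Steady-state trough = C₀ × R × e^(−kτ) = 8.34 × 1.597 × 0.3739 = 4.980 mg/L

4.98 mg/L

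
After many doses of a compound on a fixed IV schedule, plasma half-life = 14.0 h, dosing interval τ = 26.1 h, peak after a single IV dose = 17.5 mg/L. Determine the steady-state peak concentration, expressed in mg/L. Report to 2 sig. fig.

k = ln2 / t½ = 0.693147 / 14.0 = 0.04951 h⁻¹
e^(−kτ) = e^(−0.04951 × 26.1) = 0.2747
Accumulation ratio R = 1 / (1 − e^(−kτ)) = 1 / (1 − 0.2747) = 1.379
Steady-state peak = C₀ × R = 17.5 × 1.379 = 24.13 mg/L

24 mg/L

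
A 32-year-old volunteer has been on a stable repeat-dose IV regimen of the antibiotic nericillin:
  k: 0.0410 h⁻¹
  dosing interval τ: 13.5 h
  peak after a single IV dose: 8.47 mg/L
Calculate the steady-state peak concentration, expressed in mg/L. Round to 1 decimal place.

19.9 mg/L

e^(−kτ) = e^(−0.04100 × 13.5) = 0.5749
Accumulation ratio R = 1 / (1 − e^(−kτ)) = 1 / (1 − 0.5749) = 2.352
Steady-state peak = C₀ × R = 8.47 × 2.352 = 19.92 mg/L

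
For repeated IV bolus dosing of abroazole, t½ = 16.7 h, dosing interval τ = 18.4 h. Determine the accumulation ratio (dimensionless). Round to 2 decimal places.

1.87

k = ln2 / t½ = 0.693147 / 16.7 = 0.04151 h⁻¹
e^(−kτ) = e^(−0.04151 × 18.4) = 0.4659
Accumulation ratio R = 1 / (1 − e^(−kτ)) = 1 / (1 − 0.4659) = 1.872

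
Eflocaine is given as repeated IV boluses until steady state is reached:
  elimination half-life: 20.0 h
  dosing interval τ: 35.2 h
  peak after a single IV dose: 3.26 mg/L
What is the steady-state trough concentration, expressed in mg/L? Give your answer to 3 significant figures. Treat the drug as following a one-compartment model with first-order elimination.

k = ln2 / t½ = 0.693147 / 20.0 = 0.03466 h⁻¹
e^(−kτ) = e^(−0.03466 × 35.2) = 0.2952
Accumulation ratio R = 1 / (1 − e^(−kτ)) = 1 / (1 − 0.2952) = 1.419
Steady-state trough = C₀ × R × e^(−kτ) = 3.26 × 1.419 × 0.2952 = 1.366 mg/L

1.37 mg/L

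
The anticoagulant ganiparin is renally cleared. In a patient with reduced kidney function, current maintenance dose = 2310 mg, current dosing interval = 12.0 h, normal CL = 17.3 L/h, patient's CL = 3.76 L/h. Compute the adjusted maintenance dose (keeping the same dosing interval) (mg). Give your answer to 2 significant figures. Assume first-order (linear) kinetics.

To keep the same average steady-state level, dosing rate must scale with clearance.
CL ratio = 3.76 / 17.3 = 0.2173
New dose (same interval) = 2310 × 0.2173 = 502.0 mg

500 mg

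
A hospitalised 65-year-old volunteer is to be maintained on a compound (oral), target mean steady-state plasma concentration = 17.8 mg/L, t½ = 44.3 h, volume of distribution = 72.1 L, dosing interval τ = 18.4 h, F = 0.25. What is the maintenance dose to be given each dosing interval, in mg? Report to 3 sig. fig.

k = ln2 / t½ = 0.693147 / 44.3 = 0.01565 h⁻¹
CL = k × Vd = 0.01565 × 72.1 = 1.128 L/h
At steady state, F × (Dose/τ) = Css × CL.
Dose = Css × CL × τ / F = 17.8 × 1.128 × 18.4 / 0.25 = 1478 mg

1480 mg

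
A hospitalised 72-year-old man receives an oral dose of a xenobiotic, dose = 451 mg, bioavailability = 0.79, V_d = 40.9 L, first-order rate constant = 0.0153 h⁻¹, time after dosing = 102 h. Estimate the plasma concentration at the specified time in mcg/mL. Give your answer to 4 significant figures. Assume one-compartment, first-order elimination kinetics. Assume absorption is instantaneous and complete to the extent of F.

Amount reaching circulation = F × Dose = 0.79 × 451.0 = 356.3 mg
C₀ = F·Dose / Vd = 356.3 / 40.9 = 8.711 mg/L
C = C₀ · e^(−k·t) = 8.711 × e^(−0.01530 × 102)
  = 8.711 × 0.2100 = 1.829 mg/L
(1.829 mg/L = 1.829 mcg/mL)

1.829 mcg/mL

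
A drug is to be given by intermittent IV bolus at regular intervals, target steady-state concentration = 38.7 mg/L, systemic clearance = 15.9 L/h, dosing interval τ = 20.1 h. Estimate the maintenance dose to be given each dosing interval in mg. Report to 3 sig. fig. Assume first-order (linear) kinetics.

At steady state, Dose/τ = Css × CL.
Dose = Css × CL × τ = 38.7 × 15.90 × 20.1 = 12370 mg

12400 mg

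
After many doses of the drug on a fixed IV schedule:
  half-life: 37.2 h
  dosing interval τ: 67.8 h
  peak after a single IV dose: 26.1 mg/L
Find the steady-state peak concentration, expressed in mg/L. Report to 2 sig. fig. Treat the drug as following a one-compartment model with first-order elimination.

k = ln2 / t½ = 0.693147 / 37.2 = 0.01863 h⁻¹
e^(−kτ) = e^(−0.01863 × 67.8) = 0.2828
Accumulation ratio R = 1 / (1 − e^(−kτ)) = 1 / (1 − 0.2828) = 1.394
Steady-state peak = C₀ × R = 26.1 × 1.394 = 36.38 mg/L

36 mg/L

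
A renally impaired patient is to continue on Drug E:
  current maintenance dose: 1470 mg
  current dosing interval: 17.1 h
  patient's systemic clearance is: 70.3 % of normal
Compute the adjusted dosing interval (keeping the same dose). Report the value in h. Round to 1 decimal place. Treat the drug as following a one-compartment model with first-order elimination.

To keep the same average steady-state level, dosing rate must scale with clearance.
CL ratio = 70.3 / 100 = 0.7030
New interval (same dose) = 17.1 / 0.7030 = 24.32 h

24.3 h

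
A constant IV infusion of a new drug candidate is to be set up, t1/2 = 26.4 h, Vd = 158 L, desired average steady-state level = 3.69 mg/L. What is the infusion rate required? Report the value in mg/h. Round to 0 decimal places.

k = ln2 / t½ = 0.693147 / 26.4 = 0.02626 h⁻¹
CL = k × Vd = 0.02626 × 158 = 4.149 L/h
At steady state, infusion rate R₀ = Css × CL = 3.69 × 4.149 = 15.31 mg/h

15 mg/h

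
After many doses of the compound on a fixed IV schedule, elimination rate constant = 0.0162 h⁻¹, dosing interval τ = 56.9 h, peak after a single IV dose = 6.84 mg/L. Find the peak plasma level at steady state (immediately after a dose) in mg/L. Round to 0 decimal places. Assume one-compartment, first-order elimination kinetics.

11 mg/L

e^(−kτ) = e^(−0.01620 × 56.9) = 0.3978
Accumulation ratio R = 1 / (1 − e^(−kτ)) = 1 / (1 − 0.3978) = 1.661
Steady-state peak = C₀ × R = 6.84 × 1.661 = 11.36 mg/L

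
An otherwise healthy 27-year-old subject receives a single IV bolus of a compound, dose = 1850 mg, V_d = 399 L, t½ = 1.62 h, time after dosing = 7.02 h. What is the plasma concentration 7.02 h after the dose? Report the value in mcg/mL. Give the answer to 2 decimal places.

C₀ = Dose / Vd = 1850 / 399 = 4.637 mg/L
k = ln2 / t½ = 0.693147 / 1.62 = 0.4279 h⁻¹
C = C₀ · e^(−k·t) = 4.637 × e^(−0.4279 × 7.02)
  = 4.637 × 0.04960 = 0.2300 mg/L
(0.2300 mg/L = 0.2300 mcg/mL)

0.23 mcg/mL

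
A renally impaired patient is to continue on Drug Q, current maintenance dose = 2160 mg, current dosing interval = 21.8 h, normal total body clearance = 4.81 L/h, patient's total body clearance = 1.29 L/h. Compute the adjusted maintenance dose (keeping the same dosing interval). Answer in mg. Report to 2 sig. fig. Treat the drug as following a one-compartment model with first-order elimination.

580 mg

To keep the same average steady-state level, dosing rate must scale with clearance.
CL ratio = 1.29 / 4.81 = 0.2682
New dose (same interval) = 2160 × 0.2682 = 579.3 mg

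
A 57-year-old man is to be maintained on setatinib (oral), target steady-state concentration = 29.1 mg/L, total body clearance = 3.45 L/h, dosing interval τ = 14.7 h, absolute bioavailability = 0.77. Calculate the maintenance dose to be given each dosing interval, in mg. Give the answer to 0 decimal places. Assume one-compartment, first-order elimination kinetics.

1917 mg

At steady state, F × (Dose/τ) = Css × CL.
Dose = Css × CL × τ / F = 29.1 × 3.450 × 14.7 / 0.77 = 1917 mg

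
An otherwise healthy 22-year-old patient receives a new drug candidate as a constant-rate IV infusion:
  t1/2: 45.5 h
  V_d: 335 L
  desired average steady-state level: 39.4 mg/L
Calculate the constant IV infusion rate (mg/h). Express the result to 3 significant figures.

k = ln2 / t½ = 0.693147 / 45.5 = 0.01523 h⁻¹
CL = k × Vd = 0.01523 × 335 = 5.102 L/h
At steady state, infusion rate R₀ = Css × CL = 39.4 × 5.102 = 201.0 mg/h

201 mg/h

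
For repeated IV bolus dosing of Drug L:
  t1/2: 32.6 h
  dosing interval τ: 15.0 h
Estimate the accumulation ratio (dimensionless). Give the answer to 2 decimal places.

k = ln2 / t½ = 0.693147 / 32.6 = 0.02126 h⁻¹
e^(−kτ) = e^(−0.02126 × 15.0) = 0.7269
Accumulation ratio R = 1 / (1 − e^(−kτ)) = 1 / (1 − 0.7269) = 3.662

3.66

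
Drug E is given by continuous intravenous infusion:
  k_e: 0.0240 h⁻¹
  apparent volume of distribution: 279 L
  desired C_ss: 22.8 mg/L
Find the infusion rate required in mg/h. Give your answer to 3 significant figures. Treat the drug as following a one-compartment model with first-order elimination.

CL = k × Vd = 0.02400 × 279 = 6.696 L/h
At steady state, infusion rate R₀ = Css × CL = 22.8 × 6.696 = 152.7 mg/h

153 mg/h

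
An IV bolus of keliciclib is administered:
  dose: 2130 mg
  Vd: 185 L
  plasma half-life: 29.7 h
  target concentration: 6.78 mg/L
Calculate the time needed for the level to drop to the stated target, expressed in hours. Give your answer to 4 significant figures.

22.69 h

C₀ = Dose / Vd = 2130 / 185 = 11.51 mg/L
k = ln2 / t½ = 0.693147 / 29.7 = 0.02334 h⁻¹
t = ln(C₀ / C) / k = ln(11.51 / 6.78) / 0.02334
  = ln(1.698) / 0.02334 = 0.5295 / 0.02334 = 22.69 h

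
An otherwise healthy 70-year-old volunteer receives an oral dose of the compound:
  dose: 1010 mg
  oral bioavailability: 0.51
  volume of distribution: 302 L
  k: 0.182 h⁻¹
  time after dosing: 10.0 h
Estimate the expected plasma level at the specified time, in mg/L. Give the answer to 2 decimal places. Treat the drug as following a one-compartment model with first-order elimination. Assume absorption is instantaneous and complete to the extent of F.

0.28 mg/L

Amount reaching circulation = F × Dose = 0.51 × 1010 = 515.1 mg
C₀ = F·Dose / Vd = 515.1 / 302 = 1.706 mg/L
C = C₀ · e^(−k·t) = 1.706 × e^(−0.1820 × 10.0)
  = 1.706 × 0.1620 = 0.2764 mg/L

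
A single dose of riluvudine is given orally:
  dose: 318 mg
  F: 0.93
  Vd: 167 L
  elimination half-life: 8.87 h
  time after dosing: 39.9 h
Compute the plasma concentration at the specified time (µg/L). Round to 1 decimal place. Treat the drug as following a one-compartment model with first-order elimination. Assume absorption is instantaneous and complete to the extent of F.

78.4 µg/L

Amount reaching circulation = F × Dose = 0.93 × 318.0 = 295.7 mg
C₀ = F·Dose / Vd = 295.7 / 167 = 1.771 mg/L
k = ln2 / t½ = 0.693147 / 8.87 = 0.07815 h⁻¹
C = C₀ · e^(−k·t) = 1.771 × e^(−0.07815 × 39.9)
  = 1.771 × 0.04424 = 0.07835 mg/L
Convert: 0.07835 mg/L × 1000 = 78.35 µg/L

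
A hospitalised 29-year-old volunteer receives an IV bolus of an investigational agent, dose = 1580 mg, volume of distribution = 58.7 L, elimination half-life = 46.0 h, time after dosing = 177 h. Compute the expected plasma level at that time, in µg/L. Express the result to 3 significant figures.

1870 µg/L

C₀ = Dose / Vd = 1580 / 58.7 = 26.92 mg/L
k = ln2 / t½ = 0.693147 / 46.0 = 0.01507 h⁻¹
C = C₀ · e^(−k·t) = 26.92 × e^(−0.01507 × 177)
  = 26.92 × 0.06943 = 1.869 mg/L
Convert: 1.869 mg/L × 1000 = 1869 µg/L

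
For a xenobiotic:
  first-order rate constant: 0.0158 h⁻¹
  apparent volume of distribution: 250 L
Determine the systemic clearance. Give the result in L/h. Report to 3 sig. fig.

CL = k × Vd = 0.0158 × 250 = 3.950 L/h

3.95 L/h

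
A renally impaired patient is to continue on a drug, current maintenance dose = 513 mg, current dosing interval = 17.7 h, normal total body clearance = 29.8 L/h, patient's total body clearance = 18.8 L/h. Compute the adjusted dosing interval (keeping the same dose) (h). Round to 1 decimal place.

To keep the same average steady-state level, dosing rate must scale with clearance.
CL ratio = 18.8 / 29.8 = 0.6309
New interval (same dose) = 17.7 / 0.6309 = 28.06 h

28.1 h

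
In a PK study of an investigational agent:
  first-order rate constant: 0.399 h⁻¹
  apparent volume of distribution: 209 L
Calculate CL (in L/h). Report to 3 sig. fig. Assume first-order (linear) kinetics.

83.4 L/h

CL = k × Vd = 0.399 × 209 = 83.39 L/h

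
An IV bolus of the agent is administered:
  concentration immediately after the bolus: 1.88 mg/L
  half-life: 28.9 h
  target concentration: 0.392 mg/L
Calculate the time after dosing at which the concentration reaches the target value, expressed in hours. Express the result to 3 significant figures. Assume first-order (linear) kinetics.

k = ln2 / t½ = 0.693147 / 28.9 = 0.02398 h⁻¹
t = ln(C₀ / C) / k = ln(1.880 / 0.392) / 0.02398
  = ln(4.796) / 0.02398 = 1.568 / 0.02398 = 65.39 h

65.4 h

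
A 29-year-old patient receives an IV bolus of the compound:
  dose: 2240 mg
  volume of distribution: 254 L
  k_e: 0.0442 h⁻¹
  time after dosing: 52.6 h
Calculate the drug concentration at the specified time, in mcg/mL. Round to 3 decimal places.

0.862 mcg/mL

C₀ = Dose / Vd = 2240 / 254 = 8.819 mg/L
C = C₀ · e^(−k·t) = 8.819 × e^(−0.04420 × 52.6)
  = 8.819 × 0.09779 = 0.8624 mg/L
(0.8624 mg/L = 0.8624 mcg/mL)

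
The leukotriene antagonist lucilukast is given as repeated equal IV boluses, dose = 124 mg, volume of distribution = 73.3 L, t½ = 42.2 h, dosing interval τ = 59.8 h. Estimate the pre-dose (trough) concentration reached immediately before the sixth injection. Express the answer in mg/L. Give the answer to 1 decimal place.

C₀ per dose = Dose / Vd = 124 / 73.3 = 1.692 mg/L
k = ln2 / t½ = 0.693147 / 42.2 = 0.01643 h⁻¹
Fraction remaining after one interval: r = e^(−kτ) = e^(−0.01643 × 59.8) = 0.3744
Before dose 6, 5 doses have been given (aged 1τ, 2τ, 3τ, 4τ, 5τ).
C_trough = C₀ × (r + r² + … + r^5) = C₀ × r(1−r^5)/(1−r)
        = 1.692 × 0.3744 × (1 − 0.007357) / (1 − 0.3744) = 1.005 mg/L

1.0 mg/L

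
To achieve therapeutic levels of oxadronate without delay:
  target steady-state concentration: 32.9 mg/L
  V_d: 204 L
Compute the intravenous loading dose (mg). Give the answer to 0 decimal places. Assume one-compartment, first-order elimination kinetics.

6712 mg

LD = Css × Vd = 32.9 × 204 = 6712 mg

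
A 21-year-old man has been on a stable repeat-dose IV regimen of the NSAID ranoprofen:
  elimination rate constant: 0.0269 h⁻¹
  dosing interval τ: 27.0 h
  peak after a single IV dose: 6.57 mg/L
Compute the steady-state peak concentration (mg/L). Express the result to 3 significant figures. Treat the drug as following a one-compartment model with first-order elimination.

e^(−kτ) = e^(−0.02690 × 27.0) = 0.4837
Accumulation ratio R = 1 / (1 − e^(−kτ)) = 1 / (1 − 0.4837) = 1.937
Steady-state peak = C₀ × R = 6.57 × 1.937 = 12.73 mg/L

12.7 mg/L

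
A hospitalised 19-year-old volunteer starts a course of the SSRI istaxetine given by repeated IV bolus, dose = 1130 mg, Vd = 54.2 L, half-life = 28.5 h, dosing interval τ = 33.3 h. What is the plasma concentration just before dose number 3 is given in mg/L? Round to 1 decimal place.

C₀ per dose = Dose / Vd = 1130 / 54.2 = 20.85 mg/L
k = ln2 / t½ = 0.693147 / 28.5 = 0.02432 h⁻¹
Fraction remaining after one interval: r = e^(−kτ) = e^(−0.02432 × 33.3) = 0.4449
Before dose 3, 2 doses have been given (aged 1τ, 2τ).
C_trough = C₀ × (r + r²) = 20.85 × (0.4449 + 0.1979) = 13.40 mg/L

13.4 mg/L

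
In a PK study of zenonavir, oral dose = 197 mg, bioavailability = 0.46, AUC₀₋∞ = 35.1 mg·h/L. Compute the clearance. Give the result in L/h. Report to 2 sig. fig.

2.6 L/h

CL = F·Dose / AUC = 0.46 × 197 / 35.1 = 2.582 L/h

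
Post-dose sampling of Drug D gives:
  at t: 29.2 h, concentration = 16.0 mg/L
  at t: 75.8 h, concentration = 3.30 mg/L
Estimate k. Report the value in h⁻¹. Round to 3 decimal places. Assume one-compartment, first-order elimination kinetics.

k = ln(C₁/C₂) / (t₂ − t₁) = ln(16.0/3.30) / (75.8 − 29.2)
  = 1.579 / 46.60 = 0.03388 h⁻¹

0.034 h⁻¹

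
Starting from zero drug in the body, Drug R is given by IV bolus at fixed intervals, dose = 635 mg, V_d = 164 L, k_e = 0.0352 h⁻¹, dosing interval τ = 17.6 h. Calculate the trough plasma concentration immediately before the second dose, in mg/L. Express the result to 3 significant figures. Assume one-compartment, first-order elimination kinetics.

C₀ per dose = Dose / Vd = 635 / 164 = 3.872 mg/L
Fraction remaining after one interval: r = e^(−kτ) = e^(−0.03520 × 17.6) = 0.5382
Before dose 2, 1 dose has been given (aged 1τ).
C_trough = C₀ × r = 3.872 × 0.5382 = 2.084 mg/L

2.08 mg/L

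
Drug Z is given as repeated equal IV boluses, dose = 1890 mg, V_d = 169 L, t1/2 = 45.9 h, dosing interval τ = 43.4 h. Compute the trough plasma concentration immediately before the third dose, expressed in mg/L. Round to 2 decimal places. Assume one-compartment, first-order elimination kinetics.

C₀ per dose = Dose / Vd = 1890 / 169 = 11.18 mg/L
k = ln2 / t½ = 0.693147 / 45.9 = 0.01510 h⁻¹
Fraction remaining after one interval: r = e^(−kτ) = e^(−0.01510 × 43.4) = 0.5193
Before dose 3, 2 doses have been given (aged 1τ, 2τ).
C_trough = C₀ × (r + r²) = 11.18 × (0.5193 + 0.2697) = 8.821 mg/L

8.82 mg/L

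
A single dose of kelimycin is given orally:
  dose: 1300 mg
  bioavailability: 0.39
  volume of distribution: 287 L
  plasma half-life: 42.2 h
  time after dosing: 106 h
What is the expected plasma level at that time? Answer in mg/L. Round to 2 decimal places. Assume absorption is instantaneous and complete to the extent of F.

Amount reaching circulation = F × Dose = 0.39 × 1300 = 507.0 mg
C₀ = F·Dose / Vd = 507.0 / 287 = 1.767 mg/L
k = ln2 / t½ = 0.693147 / 42.2 = 0.01643 h⁻¹
C = C₀ · e^(−k·t) = 1.767 × e^(−0.01643 × 106)
  = 1.767 × 0.1752 = 0.3096 mg/L

0.31 mg/L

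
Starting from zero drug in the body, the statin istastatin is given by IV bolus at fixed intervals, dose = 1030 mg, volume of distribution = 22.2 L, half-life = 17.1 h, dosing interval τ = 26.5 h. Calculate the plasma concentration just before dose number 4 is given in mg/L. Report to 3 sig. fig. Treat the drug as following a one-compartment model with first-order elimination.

23.1 mg/L

C₀ per dose = Dose / Vd = 1030 / 22.2 = 46.40 mg/L
k = ln2 / t½ = 0.693147 / 17.1 = 0.04053 h⁻¹
Fraction remaining after one interval: r = e^(−kτ) = e^(−0.04053 × 26.5) = 0.3416
Before dose 4, 3 doses have been given (aged 1τ, 2τ, 3τ).
C_trough = C₀ × (r + r² + … + r^3) = C₀ × r(1−r^3)/(1−r)
        = 46.40 × 0.3416 × (1 − 0.03986) / (1 − 0.3416) = 23.11 mg/L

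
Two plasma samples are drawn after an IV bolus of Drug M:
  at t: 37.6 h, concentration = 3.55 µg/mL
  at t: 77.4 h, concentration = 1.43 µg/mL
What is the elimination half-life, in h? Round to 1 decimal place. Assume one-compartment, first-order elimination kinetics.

k = ln(C₁/C₂) / (t₂ − t₁) = ln(3.55/1.43) / (77.4 − 37.6)
  = 0.9093 / 39.80 = 0.02285 h⁻¹
t½ = ln2 / k = 0.693147 / 0.02285 = 30.33 h

30.3 h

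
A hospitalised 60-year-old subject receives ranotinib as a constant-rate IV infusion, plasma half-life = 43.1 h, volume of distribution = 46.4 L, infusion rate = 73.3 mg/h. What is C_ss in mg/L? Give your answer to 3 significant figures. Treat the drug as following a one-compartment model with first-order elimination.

k = ln2 / t½ = 0.693147 / 43.1 = 0.01608 h⁻¹
CL = k × Vd = 0.01608 × 46.4 = 0.7461 L/h
At steady state Css = R₀ / CL = 73.3 / 0.7461 = 98.24 mg/L

98.2 mg/L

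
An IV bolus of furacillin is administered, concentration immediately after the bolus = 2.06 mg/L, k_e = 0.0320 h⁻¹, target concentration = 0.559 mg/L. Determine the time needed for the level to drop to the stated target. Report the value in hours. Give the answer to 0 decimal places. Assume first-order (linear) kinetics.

t = ln(C₀ / C) / k = ln(2.060 / 0.559) / 0.03200
  = ln(3.685) / 0.03200 = 1.304 / 0.03200 = 40.75 h

41 h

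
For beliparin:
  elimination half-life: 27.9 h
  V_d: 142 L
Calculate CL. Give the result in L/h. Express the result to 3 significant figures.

3.53 L/h

k = ln2 / t½ = 0.693147 / 27.9 = 0.02484 h⁻¹
CL = k × Vd = 0.02484 × 142 = 3.527 L/h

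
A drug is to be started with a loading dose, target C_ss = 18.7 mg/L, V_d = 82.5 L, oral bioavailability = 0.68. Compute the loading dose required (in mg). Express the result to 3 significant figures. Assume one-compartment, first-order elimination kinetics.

2270 mg

LD = Css × Vd / F = 18.7 × 82.5 / 0.68 = 2269 mg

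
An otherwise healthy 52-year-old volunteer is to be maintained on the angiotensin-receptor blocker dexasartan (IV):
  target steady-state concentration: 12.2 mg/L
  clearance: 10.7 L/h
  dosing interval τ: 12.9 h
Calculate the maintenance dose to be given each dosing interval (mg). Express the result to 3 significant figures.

1680 mg

At steady state, Dose/τ = Css × CL.
Dose = Css × CL × τ = 12.2 × 10.70 × 12.9 = 1684 mg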